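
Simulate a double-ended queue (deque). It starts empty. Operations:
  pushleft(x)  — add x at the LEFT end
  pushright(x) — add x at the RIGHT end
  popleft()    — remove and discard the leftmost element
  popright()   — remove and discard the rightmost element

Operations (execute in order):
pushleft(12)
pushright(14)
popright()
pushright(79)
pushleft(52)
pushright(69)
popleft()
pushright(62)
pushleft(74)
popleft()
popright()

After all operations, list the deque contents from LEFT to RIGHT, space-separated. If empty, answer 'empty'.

pushleft(12): [12]
pushright(14): [12, 14]
popright(): [12]
pushright(79): [12, 79]
pushleft(52): [52, 12, 79]
pushright(69): [52, 12, 79, 69]
popleft(): [12, 79, 69]
pushright(62): [12, 79, 69, 62]
pushleft(74): [74, 12, 79, 69, 62]
popleft(): [12, 79, 69, 62]
popright(): [12, 79, 69]

Answer: 12 79 69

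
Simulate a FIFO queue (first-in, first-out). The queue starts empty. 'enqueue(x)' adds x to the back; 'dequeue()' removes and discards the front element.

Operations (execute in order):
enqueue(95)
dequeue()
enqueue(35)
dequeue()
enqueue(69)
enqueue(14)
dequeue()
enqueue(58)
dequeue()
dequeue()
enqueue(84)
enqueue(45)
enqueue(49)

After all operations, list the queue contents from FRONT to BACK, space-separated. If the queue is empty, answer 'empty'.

enqueue(95): [95]
dequeue(): []
enqueue(35): [35]
dequeue(): []
enqueue(69): [69]
enqueue(14): [69, 14]
dequeue(): [14]
enqueue(58): [14, 58]
dequeue(): [58]
dequeue(): []
enqueue(84): [84]
enqueue(45): [84, 45]
enqueue(49): [84, 45, 49]

Answer: 84 45 49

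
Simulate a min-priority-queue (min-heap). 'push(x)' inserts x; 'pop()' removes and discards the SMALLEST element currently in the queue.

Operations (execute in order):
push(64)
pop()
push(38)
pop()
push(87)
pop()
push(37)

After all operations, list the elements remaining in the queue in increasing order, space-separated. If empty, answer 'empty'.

push(64): heap contents = [64]
pop() → 64: heap contents = []
push(38): heap contents = [38]
pop() → 38: heap contents = []
push(87): heap contents = [87]
pop() → 87: heap contents = []
push(37): heap contents = [37]

Answer: 37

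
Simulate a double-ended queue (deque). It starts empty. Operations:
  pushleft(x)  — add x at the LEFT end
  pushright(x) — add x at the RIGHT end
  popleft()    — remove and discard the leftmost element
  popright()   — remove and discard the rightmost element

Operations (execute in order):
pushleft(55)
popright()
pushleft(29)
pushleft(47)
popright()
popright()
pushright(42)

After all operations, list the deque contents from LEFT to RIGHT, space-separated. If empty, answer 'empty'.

pushleft(55): [55]
popright(): []
pushleft(29): [29]
pushleft(47): [47, 29]
popright(): [47]
popright(): []
pushright(42): [42]

Answer: 42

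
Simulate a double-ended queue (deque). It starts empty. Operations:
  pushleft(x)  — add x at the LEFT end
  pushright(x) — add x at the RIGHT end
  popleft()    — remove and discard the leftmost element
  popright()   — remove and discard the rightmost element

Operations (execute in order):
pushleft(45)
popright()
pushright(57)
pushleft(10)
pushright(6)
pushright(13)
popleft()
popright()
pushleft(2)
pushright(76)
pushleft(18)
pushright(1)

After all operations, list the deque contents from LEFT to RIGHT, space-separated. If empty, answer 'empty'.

Answer: 18 2 57 6 76 1

Derivation:
pushleft(45): [45]
popright(): []
pushright(57): [57]
pushleft(10): [10, 57]
pushright(6): [10, 57, 6]
pushright(13): [10, 57, 6, 13]
popleft(): [57, 6, 13]
popright(): [57, 6]
pushleft(2): [2, 57, 6]
pushright(76): [2, 57, 6, 76]
pushleft(18): [18, 2, 57, 6, 76]
pushright(1): [18, 2, 57, 6, 76, 1]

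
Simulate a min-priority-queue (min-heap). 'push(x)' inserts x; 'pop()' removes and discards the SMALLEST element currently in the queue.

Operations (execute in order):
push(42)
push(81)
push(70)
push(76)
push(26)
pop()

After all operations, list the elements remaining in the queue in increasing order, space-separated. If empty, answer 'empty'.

Answer: 42 70 76 81

Derivation:
push(42): heap contents = [42]
push(81): heap contents = [42, 81]
push(70): heap contents = [42, 70, 81]
push(76): heap contents = [42, 70, 76, 81]
push(26): heap contents = [26, 42, 70, 76, 81]
pop() → 26: heap contents = [42, 70, 76, 81]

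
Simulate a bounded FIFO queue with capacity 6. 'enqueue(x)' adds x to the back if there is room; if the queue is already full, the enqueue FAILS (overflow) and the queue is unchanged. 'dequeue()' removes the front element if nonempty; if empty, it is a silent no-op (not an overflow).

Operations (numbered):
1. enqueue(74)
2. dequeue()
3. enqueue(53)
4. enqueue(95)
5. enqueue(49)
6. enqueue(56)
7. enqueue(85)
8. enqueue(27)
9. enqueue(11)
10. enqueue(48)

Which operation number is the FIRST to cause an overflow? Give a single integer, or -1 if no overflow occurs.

1. enqueue(74): size=1
2. dequeue(): size=0
3. enqueue(53): size=1
4. enqueue(95): size=2
5. enqueue(49): size=3
6. enqueue(56): size=4
7. enqueue(85): size=5
8. enqueue(27): size=6
9. enqueue(11): size=6=cap → OVERFLOW (fail)
10. enqueue(48): size=6=cap → OVERFLOW (fail)

Answer: 9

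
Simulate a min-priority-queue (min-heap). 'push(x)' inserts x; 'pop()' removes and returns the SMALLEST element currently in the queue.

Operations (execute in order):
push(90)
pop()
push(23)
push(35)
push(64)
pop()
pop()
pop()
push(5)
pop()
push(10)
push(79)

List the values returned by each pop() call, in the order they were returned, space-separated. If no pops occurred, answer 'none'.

push(90): heap contents = [90]
pop() → 90: heap contents = []
push(23): heap contents = [23]
push(35): heap contents = [23, 35]
push(64): heap contents = [23, 35, 64]
pop() → 23: heap contents = [35, 64]
pop() → 35: heap contents = [64]
pop() → 64: heap contents = []
push(5): heap contents = [5]
pop() → 5: heap contents = []
push(10): heap contents = [10]
push(79): heap contents = [10, 79]

Answer: 90 23 35 64 5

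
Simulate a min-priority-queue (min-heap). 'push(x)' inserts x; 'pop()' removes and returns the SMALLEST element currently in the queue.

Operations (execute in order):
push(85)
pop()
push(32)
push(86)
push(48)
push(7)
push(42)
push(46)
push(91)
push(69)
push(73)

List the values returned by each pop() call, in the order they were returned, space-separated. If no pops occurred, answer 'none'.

Answer: 85

Derivation:
push(85): heap contents = [85]
pop() → 85: heap contents = []
push(32): heap contents = [32]
push(86): heap contents = [32, 86]
push(48): heap contents = [32, 48, 86]
push(7): heap contents = [7, 32, 48, 86]
push(42): heap contents = [7, 32, 42, 48, 86]
push(46): heap contents = [7, 32, 42, 46, 48, 86]
push(91): heap contents = [7, 32, 42, 46, 48, 86, 91]
push(69): heap contents = [7, 32, 42, 46, 48, 69, 86, 91]
push(73): heap contents = [7, 32, 42, 46, 48, 69, 73, 86, 91]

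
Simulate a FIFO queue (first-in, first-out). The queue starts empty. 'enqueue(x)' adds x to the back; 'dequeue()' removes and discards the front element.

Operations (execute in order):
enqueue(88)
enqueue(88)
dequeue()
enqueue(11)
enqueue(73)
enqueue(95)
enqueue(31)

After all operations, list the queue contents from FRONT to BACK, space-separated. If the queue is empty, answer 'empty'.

enqueue(88): [88]
enqueue(88): [88, 88]
dequeue(): [88]
enqueue(11): [88, 11]
enqueue(73): [88, 11, 73]
enqueue(95): [88, 11, 73, 95]
enqueue(31): [88, 11, 73, 95, 31]

Answer: 88 11 73 95 31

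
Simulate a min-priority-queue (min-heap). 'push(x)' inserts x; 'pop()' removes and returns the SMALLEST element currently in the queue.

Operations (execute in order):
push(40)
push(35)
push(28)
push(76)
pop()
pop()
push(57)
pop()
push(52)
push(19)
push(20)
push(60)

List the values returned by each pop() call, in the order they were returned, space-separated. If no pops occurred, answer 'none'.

push(40): heap contents = [40]
push(35): heap contents = [35, 40]
push(28): heap contents = [28, 35, 40]
push(76): heap contents = [28, 35, 40, 76]
pop() → 28: heap contents = [35, 40, 76]
pop() → 35: heap contents = [40, 76]
push(57): heap contents = [40, 57, 76]
pop() → 40: heap contents = [57, 76]
push(52): heap contents = [52, 57, 76]
push(19): heap contents = [19, 52, 57, 76]
push(20): heap contents = [19, 20, 52, 57, 76]
push(60): heap contents = [19, 20, 52, 57, 60, 76]

Answer: 28 35 40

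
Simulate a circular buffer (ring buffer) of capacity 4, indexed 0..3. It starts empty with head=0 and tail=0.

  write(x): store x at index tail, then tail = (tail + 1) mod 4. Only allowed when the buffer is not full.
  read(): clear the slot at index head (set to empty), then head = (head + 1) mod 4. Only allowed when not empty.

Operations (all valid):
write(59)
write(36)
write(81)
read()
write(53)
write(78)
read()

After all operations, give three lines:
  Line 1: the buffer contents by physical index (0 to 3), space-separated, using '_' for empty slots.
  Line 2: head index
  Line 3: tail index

Answer: 78 _ 81 53
2
1

Derivation:
write(59): buf=[59 _ _ _], head=0, tail=1, size=1
write(36): buf=[59 36 _ _], head=0, tail=2, size=2
write(81): buf=[59 36 81 _], head=0, tail=3, size=3
read(): buf=[_ 36 81 _], head=1, tail=3, size=2
write(53): buf=[_ 36 81 53], head=1, tail=0, size=3
write(78): buf=[78 36 81 53], head=1, tail=1, size=4
read(): buf=[78 _ 81 53], head=2, tail=1, size=3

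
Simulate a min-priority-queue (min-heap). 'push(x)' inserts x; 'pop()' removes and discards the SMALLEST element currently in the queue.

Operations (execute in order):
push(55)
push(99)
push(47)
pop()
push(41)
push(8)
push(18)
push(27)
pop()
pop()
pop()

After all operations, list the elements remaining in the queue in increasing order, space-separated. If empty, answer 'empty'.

Answer: 41 55 99

Derivation:
push(55): heap contents = [55]
push(99): heap contents = [55, 99]
push(47): heap contents = [47, 55, 99]
pop() → 47: heap contents = [55, 99]
push(41): heap contents = [41, 55, 99]
push(8): heap contents = [8, 41, 55, 99]
push(18): heap contents = [8, 18, 41, 55, 99]
push(27): heap contents = [8, 18, 27, 41, 55, 99]
pop() → 8: heap contents = [18, 27, 41, 55, 99]
pop() → 18: heap contents = [27, 41, 55, 99]
pop() → 27: heap contents = [41, 55, 99]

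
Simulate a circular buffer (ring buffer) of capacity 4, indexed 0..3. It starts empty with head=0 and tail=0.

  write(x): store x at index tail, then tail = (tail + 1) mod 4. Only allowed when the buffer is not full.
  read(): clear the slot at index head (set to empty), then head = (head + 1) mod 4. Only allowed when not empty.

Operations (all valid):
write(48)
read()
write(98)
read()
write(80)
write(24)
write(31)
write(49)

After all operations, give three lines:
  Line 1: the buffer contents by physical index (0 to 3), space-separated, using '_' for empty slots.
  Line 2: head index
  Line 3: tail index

write(48): buf=[48 _ _ _], head=0, tail=1, size=1
read(): buf=[_ _ _ _], head=1, tail=1, size=0
write(98): buf=[_ 98 _ _], head=1, tail=2, size=1
read(): buf=[_ _ _ _], head=2, tail=2, size=0
write(80): buf=[_ _ 80 _], head=2, tail=3, size=1
write(24): buf=[_ _ 80 24], head=2, tail=0, size=2
write(31): buf=[31 _ 80 24], head=2, tail=1, size=3
write(49): buf=[31 49 80 24], head=2, tail=2, size=4

Answer: 31 49 80 24
2
2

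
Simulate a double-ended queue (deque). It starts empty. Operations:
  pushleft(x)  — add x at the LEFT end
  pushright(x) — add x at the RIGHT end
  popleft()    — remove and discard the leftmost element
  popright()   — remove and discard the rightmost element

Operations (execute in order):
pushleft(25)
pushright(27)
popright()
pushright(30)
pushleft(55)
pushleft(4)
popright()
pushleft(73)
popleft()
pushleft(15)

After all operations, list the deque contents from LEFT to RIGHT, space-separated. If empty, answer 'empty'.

pushleft(25): [25]
pushright(27): [25, 27]
popright(): [25]
pushright(30): [25, 30]
pushleft(55): [55, 25, 30]
pushleft(4): [4, 55, 25, 30]
popright(): [4, 55, 25]
pushleft(73): [73, 4, 55, 25]
popleft(): [4, 55, 25]
pushleft(15): [15, 4, 55, 25]

Answer: 15 4 55 25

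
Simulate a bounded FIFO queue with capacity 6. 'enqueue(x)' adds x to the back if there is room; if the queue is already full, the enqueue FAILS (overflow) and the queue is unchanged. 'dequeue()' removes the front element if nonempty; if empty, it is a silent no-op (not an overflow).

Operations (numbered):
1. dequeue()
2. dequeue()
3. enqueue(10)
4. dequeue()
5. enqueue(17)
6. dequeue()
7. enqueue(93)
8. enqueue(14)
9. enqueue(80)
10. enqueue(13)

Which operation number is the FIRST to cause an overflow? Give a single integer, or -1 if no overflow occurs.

1. dequeue(): empty, no-op, size=0
2. dequeue(): empty, no-op, size=0
3. enqueue(10): size=1
4. dequeue(): size=0
5. enqueue(17): size=1
6. dequeue(): size=0
7. enqueue(93): size=1
8. enqueue(14): size=2
9. enqueue(80): size=3
10. enqueue(13): size=4

Answer: -1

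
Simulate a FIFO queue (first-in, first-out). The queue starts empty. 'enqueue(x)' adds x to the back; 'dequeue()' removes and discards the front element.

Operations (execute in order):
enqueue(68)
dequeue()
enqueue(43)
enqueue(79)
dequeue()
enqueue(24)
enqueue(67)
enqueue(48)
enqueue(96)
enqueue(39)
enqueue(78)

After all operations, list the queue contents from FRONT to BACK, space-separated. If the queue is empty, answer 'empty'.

enqueue(68): [68]
dequeue(): []
enqueue(43): [43]
enqueue(79): [43, 79]
dequeue(): [79]
enqueue(24): [79, 24]
enqueue(67): [79, 24, 67]
enqueue(48): [79, 24, 67, 48]
enqueue(96): [79, 24, 67, 48, 96]
enqueue(39): [79, 24, 67, 48, 96, 39]
enqueue(78): [79, 24, 67, 48, 96, 39, 78]

Answer: 79 24 67 48 96 39 78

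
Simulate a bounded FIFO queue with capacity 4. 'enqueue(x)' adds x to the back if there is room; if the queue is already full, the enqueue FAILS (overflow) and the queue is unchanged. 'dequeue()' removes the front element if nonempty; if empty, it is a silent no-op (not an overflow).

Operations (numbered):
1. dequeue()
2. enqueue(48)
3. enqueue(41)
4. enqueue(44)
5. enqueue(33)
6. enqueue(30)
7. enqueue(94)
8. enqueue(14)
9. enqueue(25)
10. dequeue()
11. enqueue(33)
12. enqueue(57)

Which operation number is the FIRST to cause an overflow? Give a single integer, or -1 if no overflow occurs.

1. dequeue(): empty, no-op, size=0
2. enqueue(48): size=1
3. enqueue(41): size=2
4. enqueue(44): size=3
5. enqueue(33): size=4
6. enqueue(30): size=4=cap → OVERFLOW (fail)
7. enqueue(94): size=4=cap → OVERFLOW (fail)
8. enqueue(14): size=4=cap → OVERFLOW (fail)
9. enqueue(25): size=4=cap → OVERFLOW (fail)
10. dequeue(): size=3
11. enqueue(33): size=4
12. enqueue(57): size=4=cap → OVERFLOW (fail)

Answer: 6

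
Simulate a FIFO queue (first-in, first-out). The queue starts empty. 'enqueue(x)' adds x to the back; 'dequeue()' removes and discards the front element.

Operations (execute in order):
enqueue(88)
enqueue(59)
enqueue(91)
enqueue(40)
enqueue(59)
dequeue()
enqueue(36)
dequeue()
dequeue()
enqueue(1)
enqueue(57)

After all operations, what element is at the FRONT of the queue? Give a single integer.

enqueue(88): queue = [88]
enqueue(59): queue = [88, 59]
enqueue(91): queue = [88, 59, 91]
enqueue(40): queue = [88, 59, 91, 40]
enqueue(59): queue = [88, 59, 91, 40, 59]
dequeue(): queue = [59, 91, 40, 59]
enqueue(36): queue = [59, 91, 40, 59, 36]
dequeue(): queue = [91, 40, 59, 36]
dequeue(): queue = [40, 59, 36]
enqueue(1): queue = [40, 59, 36, 1]
enqueue(57): queue = [40, 59, 36, 1, 57]

Answer: 40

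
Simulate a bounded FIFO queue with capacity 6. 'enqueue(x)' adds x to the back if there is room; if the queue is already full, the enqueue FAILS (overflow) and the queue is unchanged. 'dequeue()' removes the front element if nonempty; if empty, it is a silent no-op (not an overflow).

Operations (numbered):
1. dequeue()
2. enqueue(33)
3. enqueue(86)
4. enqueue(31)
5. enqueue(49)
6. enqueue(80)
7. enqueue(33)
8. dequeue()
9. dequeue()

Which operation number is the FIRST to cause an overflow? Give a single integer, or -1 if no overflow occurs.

Answer: -1

Derivation:
1. dequeue(): empty, no-op, size=0
2. enqueue(33): size=1
3. enqueue(86): size=2
4. enqueue(31): size=3
5. enqueue(49): size=4
6. enqueue(80): size=5
7. enqueue(33): size=6
8. dequeue(): size=5
9. dequeue(): size=4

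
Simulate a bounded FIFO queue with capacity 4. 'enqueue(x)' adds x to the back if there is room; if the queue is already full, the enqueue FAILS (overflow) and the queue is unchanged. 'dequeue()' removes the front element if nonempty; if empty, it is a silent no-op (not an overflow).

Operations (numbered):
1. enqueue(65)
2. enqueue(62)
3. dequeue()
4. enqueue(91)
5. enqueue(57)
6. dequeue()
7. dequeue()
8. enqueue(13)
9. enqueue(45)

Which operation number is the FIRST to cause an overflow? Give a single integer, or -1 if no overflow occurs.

1. enqueue(65): size=1
2. enqueue(62): size=2
3. dequeue(): size=1
4. enqueue(91): size=2
5. enqueue(57): size=3
6. dequeue(): size=2
7. dequeue(): size=1
8. enqueue(13): size=2
9. enqueue(45): size=3

Answer: -1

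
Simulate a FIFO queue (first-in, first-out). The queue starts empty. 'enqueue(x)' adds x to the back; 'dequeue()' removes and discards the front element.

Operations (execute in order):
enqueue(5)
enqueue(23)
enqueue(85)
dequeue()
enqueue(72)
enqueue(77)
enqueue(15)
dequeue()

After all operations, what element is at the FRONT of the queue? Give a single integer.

enqueue(5): queue = [5]
enqueue(23): queue = [5, 23]
enqueue(85): queue = [5, 23, 85]
dequeue(): queue = [23, 85]
enqueue(72): queue = [23, 85, 72]
enqueue(77): queue = [23, 85, 72, 77]
enqueue(15): queue = [23, 85, 72, 77, 15]
dequeue(): queue = [85, 72, 77, 15]

Answer: 85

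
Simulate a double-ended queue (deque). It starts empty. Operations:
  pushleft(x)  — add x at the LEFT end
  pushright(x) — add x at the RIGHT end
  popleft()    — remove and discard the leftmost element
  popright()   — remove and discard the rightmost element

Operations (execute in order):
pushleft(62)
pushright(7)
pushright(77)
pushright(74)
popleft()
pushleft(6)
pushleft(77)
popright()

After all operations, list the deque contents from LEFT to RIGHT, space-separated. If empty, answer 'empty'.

pushleft(62): [62]
pushright(7): [62, 7]
pushright(77): [62, 7, 77]
pushright(74): [62, 7, 77, 74]
popleft(): [7, 77, 74]
pushleft(6): [6, 7, 77, 74]
pushleft(77): [77, 6, 7, 77, 74]
popright(): [77, 6, 7, 77]

Answer: 77 6 7 77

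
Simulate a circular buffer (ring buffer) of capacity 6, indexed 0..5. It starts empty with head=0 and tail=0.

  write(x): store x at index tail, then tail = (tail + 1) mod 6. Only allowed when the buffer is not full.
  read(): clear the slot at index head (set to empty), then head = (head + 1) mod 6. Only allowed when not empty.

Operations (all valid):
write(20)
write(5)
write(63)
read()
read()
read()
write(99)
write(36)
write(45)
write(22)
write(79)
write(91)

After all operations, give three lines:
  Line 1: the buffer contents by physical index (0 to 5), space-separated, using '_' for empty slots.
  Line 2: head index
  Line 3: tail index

write(20): buf=[20 _ _ _ _ _], head=0, tail=1, size=1
write(5): buf=[20 5 _ _ _ _], head=0, tail=2, size=2
write(63): buf=[20 5 63 _ _ _], head=0, tail=3, size=3
read(): buf=[_ 5 63 _ _ _], head=1, tail=3, size=2
read(): buf=[_ _ 63 _ _ _], head=2, tail=3, size=1
read(): buf=[_ _ _ _ _ _], head=3, tail=3, size=0
write(99): buf=[_ _ _ 99 _ _], head=3, tail=4, size=1
write(36): buf=[_ _ _ 99 36 _], head=3, tail=5, size=2
write(45): buf=[_ _ _ 99 36 45], head=3, tail=0, size=3
write(22): buf=[22 _ _ 99 36 45], head=3, tail=1, size=4
write(79): buf=[22 79 _ 99 36 45], head=3, tail=2, size=5
write(91): buf=[22 79 91 99 36 45], head=3, tail=3, size=6

Answer: 22 79 91 99 36 45
3
3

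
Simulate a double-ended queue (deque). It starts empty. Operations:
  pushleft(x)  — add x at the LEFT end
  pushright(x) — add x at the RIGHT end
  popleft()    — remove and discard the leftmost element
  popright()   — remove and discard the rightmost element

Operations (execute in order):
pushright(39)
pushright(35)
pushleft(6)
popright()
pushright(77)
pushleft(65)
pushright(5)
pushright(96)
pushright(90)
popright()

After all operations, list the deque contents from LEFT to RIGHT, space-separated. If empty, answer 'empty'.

Answer: 65 6 39 77 5 96

Derivation:
pushright(39): [39]
pushright(35): [39, 35]
pushleft(6): [6, 39, 35]
popright(): [6, 39]
pushright(77): [6, 39, 77]
pushleft(65): [65, 6, 39, 77]
pushright(5): [65, 6, 39, 77, 5]
pushright(96): [65, 6, 39, 77, 5, 96]
pushright(90): [65, 6, 39, 77, 5, 96, 90]
popright(): [65, 6, 39, 77, 5, 96]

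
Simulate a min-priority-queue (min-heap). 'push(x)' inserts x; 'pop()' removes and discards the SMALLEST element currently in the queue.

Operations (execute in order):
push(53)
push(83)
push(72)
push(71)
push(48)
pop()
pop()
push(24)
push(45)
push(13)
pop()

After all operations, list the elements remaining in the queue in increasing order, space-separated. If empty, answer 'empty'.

Answer: 24 45 71 72 83

Derivation:
push(53): heap contents = [53]
push(83): heap contents = [53, 83]
push(72): heap contents = [53, 72, 83]
push(71): heap contents = [53, 71, 72, 83]
push(48): heap contents = [48, 53, 71, 72, 83]
pop() → 48: heap contents = [53, 71, 72, 83]
pop() → 53: heap contents = [71, 72, 83]
push(24): heap contents = [24, 71, 72, 83]
push(45): heap contents = [24, 45, 71, 72, 83]
push(13): heap contents = [13, 24, 45, 71, 72, 83]
pop() → 13: heap contents = [24, 45, 71, 72, 83]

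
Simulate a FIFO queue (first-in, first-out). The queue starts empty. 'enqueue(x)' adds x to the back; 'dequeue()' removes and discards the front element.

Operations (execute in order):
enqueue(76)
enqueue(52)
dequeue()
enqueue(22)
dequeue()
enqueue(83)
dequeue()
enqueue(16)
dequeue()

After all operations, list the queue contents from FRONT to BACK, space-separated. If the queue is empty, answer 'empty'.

Answer: 16

Derivation:
enqueue(76): [76]
enqueue(52): [76, 52]
dequeue(): [52]
enqueue(22): [52, 22]
dequeue(): [22]
enqueue(83): [22, 83]
dequeue(): [83]
enqueue(16): [83, 16]
dequeue(): [16]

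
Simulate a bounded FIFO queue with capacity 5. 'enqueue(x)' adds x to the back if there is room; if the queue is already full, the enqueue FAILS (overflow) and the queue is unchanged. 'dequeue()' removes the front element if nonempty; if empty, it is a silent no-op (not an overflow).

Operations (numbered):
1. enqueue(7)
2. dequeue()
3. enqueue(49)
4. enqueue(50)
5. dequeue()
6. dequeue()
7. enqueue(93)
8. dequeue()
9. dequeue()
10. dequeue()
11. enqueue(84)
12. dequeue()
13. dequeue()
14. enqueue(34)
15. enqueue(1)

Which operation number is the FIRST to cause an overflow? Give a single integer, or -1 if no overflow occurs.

Answer: -1

Derivation:
1. enqueue(7): size=1
2. dequeue(): size=0
3. enqueue(49): size=1
4. enqueue(50): size=2
5. dequeue(): size=1
6. dequeue(): size=0
7. enqueue(93): size=1
8. dequeue(): size=0
9. dequeue(): empty, no-op, size=0
10. dequeue(): empty, no-op, size=0
11. enqueue(84): size=1
12. dequeue(): size=0
13. dequeue(): empty, no-op, size=0
14. enqueue(34): size=1
15. enqueue(1): size=2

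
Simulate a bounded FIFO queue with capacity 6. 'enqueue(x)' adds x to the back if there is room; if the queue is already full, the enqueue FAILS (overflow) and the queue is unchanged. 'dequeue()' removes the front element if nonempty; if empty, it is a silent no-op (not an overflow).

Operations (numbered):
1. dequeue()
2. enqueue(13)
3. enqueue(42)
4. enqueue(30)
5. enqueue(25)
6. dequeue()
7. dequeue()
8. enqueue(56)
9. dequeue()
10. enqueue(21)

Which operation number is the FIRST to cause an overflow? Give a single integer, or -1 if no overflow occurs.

Answer: -1

Derivation:
1. dequeue(): empty, no-op, size=0
2. enqueue(13): size=1
3. enqueue(42): size=2
4. enqueue(30): size=3
5. enqueue(25): size=4
6. dequeue(): size=3
7. dequeue(): size=2
8. enqueue(56): size=3
9. dequeue(): size=2
10. enqueue(21): size=3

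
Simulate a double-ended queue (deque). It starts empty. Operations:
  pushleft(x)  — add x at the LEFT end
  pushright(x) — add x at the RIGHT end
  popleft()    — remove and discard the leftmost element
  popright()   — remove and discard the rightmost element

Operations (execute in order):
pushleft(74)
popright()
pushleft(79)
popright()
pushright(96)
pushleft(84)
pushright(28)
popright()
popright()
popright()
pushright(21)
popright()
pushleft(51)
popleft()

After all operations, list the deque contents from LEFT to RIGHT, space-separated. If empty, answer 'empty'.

pushleft(74): [74]
popright(): []
pushleft(79): [79]
popright(): []
pushright(96): [96]
pushleft(84): [84, 96]
pushright(28): [84, 96, 28]
popright(): [84, 96]
popright(): [84]
popright(): []
pushright(21): [21]
popright(): []
pushleft(51): [51]
popleft(): []

Answer: empty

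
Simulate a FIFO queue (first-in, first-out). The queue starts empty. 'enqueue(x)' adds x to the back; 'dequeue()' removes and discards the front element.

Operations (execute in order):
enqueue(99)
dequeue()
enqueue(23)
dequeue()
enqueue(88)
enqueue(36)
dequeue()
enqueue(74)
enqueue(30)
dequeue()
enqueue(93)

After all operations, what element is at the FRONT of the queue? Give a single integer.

enqueue(99): queue = [99]
dequeue(): queue = []
enqueue(23): queue = [23]
dequeue(): queue = []
enqueue(88): queue = [88]
enqueue(36): queue = [88, 36]
dequeue(): queue = [36]
enqueue(74): queue = [36, 74]
enqueue(30): queue = [36, 74, 30]
dequeue(): queue = [74, 30]
enqueue(93): queue = [74, 30, 93]

Answer: 74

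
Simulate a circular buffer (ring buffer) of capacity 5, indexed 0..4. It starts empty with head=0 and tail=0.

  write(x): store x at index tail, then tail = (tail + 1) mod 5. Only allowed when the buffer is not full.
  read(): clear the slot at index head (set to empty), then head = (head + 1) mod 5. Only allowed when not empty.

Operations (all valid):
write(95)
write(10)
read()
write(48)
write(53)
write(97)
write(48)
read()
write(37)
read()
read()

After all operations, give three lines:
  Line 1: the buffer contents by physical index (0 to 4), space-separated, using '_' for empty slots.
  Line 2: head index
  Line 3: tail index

write(95): buf=[95 _ _ _ _], head=0, tail=1, size=1
write(10): buf=[95 10 _ _ _], head=0, tail=2, size=2
read(): buf=[_ 10 _ _ _], head=1, tail=2, size=1
write(48): buf=[_ 10 48 _ _], head=1, tail=3, size=2
write(53): buf=[_ 10 48 53 _], head=1, tail=4, size=3
write(97): buf=[_ 10 48 53 97], head=1, tail=0, size=4
write(48): buf=[48 10 48 53 97], head=1, tail=1, size=5
read(): buf=[48 _ 48 53 97], head=2, tail=1, size=4
write(37): buf=[48 37 48 53 97], head=2, tail=2, size=5
read(): buf=[48 37 _ 53 97], head=3, tail=2, size=4
read(): buf=[48 37 _ _ 97], head=4, tail=2, size=3

Answer: 48 37 _ _ 97
4
2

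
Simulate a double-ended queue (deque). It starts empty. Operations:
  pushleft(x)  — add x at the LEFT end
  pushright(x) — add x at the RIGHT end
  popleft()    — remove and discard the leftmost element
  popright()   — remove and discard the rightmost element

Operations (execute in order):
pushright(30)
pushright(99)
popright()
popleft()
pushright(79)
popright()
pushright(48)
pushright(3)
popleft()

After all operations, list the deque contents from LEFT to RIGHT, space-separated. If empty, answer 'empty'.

Answer: 3

Derivation:
pushright(30): [30]
pushright(99): [30, 99]
popright(): [30]
popleft(): []
pushright(79): [79]
popright(): []
pushright(48): [48]
pushright(3): [48, 3]
popleft(): [3]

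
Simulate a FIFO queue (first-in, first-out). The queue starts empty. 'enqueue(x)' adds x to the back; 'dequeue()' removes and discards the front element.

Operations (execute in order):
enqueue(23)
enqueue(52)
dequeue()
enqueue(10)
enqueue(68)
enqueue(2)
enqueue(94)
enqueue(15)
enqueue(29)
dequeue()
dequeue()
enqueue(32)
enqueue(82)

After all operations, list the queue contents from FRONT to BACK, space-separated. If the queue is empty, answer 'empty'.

Answer: 68 2 94 15 29 32 82

Derivation:
enqueue(23): [23]
enqueue(52): [23, 52]
dequeue(): [52]
enqueue(10): [52, 10]
enqueue(68): [52, 10, 68]
enqueue(2): [52, 10, 68, 2]
enqueue(94): [52, 10, 68, 2, 94]
enqueue(15): [52, 10, 68, 2, 94, 15]
enqueue(29): [52, 10, 68, 2, 94, 15, 29]
dequeue(): [10, 68, 2, 94, 15, 29]
dequeue(): [68, 2, 94, 15, 29]
enqueue(32): [68, 2, 94, 15, 29, 32]
enqueue(82): [68, 2, 94, 15, 29, 32, 82]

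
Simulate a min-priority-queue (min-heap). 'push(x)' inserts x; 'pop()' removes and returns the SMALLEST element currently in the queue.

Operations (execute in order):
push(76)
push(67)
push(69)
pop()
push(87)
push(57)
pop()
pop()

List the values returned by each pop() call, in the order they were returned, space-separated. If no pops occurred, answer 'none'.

push(76): heap contents = [76]
push(67): heap contents = [67, 76]
push(69): heap contents = [67, 69, 76]
pop() → 67: heap contents = [69, 76]
push(87): heap contents = [69, 76, 87]
push(57): heap contents = [57, 69, 76, 87]
pop() → 57: heap contents = [69, 76, 87]
pop() → 69: heap contents = [76, 87]

Answer: 67 57 69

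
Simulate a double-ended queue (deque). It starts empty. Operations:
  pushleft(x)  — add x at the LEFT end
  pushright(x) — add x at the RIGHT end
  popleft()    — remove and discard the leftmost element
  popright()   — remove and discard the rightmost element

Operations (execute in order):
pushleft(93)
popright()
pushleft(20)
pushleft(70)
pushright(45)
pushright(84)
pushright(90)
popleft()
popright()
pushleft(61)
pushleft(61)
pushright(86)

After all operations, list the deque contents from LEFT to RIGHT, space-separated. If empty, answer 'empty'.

Answer: 61 61 20 45 84 86

Derivation:
pushleft(93): [93]
popright(): []
pushleft(20): [20]
pushleft(70): [70, 20]
pushright(45): [70, 20, 45]
pushright(84): [70, 20, 45, 84]
pushright(90): [70, 20, 45, 84, 90]
popleft(): [20, 45, 84, 90]
popright(): [20, 45, 84]
pushleft(61): [61, 20, 45, 84]
pushleft(61): [61, 61, 20, 45, 84]
pushright(86): [61, 61, 20, 45, 84, 86]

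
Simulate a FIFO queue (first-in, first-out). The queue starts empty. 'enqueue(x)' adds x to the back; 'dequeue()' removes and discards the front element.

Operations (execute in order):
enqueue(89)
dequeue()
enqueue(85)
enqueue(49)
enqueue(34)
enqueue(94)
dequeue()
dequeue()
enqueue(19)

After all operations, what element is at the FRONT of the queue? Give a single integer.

Answer: 34

Derivation:
enqueue(89): queue = [89]
dequeue(): queue = []
enqueue(85): queue = [85]
enqueue(49): queue = [85, 49]
enqueue(34): queue = [85, 49, 34]
enqueue(94): queue = [85, 49, 34, 94]
dequeue(): queue = [49, 34, 94]
dequeue(): queue = [34, 94]
enqueue(19): queue = [34, 94, 19]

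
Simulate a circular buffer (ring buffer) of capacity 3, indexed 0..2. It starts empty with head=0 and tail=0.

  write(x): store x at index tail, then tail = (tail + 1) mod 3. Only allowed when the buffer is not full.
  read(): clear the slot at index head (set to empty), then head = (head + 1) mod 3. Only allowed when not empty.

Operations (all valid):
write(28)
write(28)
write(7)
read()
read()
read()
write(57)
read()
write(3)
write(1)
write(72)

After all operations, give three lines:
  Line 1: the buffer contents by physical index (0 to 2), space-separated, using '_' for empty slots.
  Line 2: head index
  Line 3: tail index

write(28): buf=[28 _ _], head=0, tail=1, size=1
write(28): buf=[28 28 _], head=0, tail=2, size=2
write(7): buf=[28 28 7], head=0, tail=0, size=3
read(): buf=[_ 28 7], head=1, tail=0, size=2
read(): buf=[_ _ 7], head=2, tail=0, size=1
read(): buf=[_ _ _], head=0, tail=0, size=0
write(57): buf=[57 _ _], head=0, tail=1, size=1
read(): buf=[_ _ _], head=1, tail=1, size=0
write(3): buf=[_ 3 _], head=1, tail=2, size=1
write(1): buf=[_ 3 1], head=1, tail=0, size=2
write(72): buf=[72 3 1], head=1, tail=1, size=3

Answer: 72 3 1
1
1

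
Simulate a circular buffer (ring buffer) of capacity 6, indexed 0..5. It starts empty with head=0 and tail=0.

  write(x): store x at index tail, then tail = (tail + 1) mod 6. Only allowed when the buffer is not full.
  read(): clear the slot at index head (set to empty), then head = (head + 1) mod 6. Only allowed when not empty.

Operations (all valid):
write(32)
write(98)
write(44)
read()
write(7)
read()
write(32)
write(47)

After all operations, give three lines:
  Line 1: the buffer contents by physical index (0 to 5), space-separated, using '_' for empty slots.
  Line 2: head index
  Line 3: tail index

Answer: _ _ 44 7 32 47
2
0

Derivation:
write(32): buf=[32 _ _ _ _ _], head=0, tail=1, size=1
write(98): buf=[32 98 _ _ _ _], head=0, tail=2, size=2
write(44): buf=[32 98 44 _ _ _], head=0, tail=3, size=3
read(): buf=[_ 98 44 _ _ _], head=1, tail=3, size=2
write(7): buf=[_ 98 44 7 _ _], head=1, tail=4, size=3
read(): buf=[_ _ 44 7 _ _], head=2, tail=4, size=2
write(32): buf=[_ _ 44 7 32 _], head=2, tail=5, size=3
write(47): buf=[_ _ 44 7 32 47], head=2, tail=0, size=4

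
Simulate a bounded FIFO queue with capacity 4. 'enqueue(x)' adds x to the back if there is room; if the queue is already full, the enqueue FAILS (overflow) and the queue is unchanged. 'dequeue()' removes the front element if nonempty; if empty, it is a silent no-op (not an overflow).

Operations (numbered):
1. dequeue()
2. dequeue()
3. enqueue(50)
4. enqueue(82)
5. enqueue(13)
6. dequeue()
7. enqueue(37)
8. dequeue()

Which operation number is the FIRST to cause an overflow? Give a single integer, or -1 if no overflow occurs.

1. dequeue(): empty, no-op, size=0
2. dequeue(): empty, no-op, size=0
3. enqueue(50): size=1
4. enqueue(82): size=2
5. enqueue(13): size=3
6. dequeue(): size=2
7. enqueue(37): size=3
8. dequeue(): size=2

Answer: -1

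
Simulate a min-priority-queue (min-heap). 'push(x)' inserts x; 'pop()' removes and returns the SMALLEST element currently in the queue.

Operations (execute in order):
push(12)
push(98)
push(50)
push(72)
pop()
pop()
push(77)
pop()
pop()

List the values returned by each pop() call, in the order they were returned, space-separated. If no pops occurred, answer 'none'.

Answer: 12 50 72 77

Derivation:
push(12): heap contents = [12]
push(98): heap contents = [12, 98]
push(50): heap contents = [12, 50, 98]
push(72): heap contents = [12, 50, 72, 98]
pop() → 12: heap contents = [50, 72, 98]
pop() → 50: heap contents = [72, 98]
push(77): heap contents = [72, 77, 98]
pop() → 72: heap contents = [77, 98]
pop() → 77: heap contents = [98]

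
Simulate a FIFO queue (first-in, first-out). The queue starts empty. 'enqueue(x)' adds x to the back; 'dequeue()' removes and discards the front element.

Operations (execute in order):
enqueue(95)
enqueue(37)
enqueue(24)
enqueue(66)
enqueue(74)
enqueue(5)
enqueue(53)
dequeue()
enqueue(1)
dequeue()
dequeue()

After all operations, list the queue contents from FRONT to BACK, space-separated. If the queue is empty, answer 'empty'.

Answer: 66 74 5 53 1

Derivation:
enqueue(95): [95]
enqueue(37): [95, 37]
enqueue(24): [95, 37, 24]
enqueue(66): [95, 37, 24, 66]
enqueue(74): [95, 37, 24, 66, 74]
enqueue(5): [95, 37, 24, 66, 74, 5]
enqueue(53): [95, 37, 24, 66, 74, 5, 53]
dequeue(): [37, 24, 66, 74, 5, 53]
enqueue(1): [37, 24, 66, 74, 5, 53, 1]
dequeue(): [24, 66, 74, 5, 53, 1]
dequeue(): [66, 74, 5, 53, 1]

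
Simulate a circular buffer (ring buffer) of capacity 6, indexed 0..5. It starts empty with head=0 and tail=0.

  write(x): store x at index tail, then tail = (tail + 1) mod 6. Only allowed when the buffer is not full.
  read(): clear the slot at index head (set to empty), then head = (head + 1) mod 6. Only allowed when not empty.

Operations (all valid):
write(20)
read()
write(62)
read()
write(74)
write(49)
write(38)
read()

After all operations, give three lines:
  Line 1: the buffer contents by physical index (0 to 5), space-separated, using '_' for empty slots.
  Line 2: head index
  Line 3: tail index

write(20): buf=[20 _ _ _ _ _], head=0, tail=1, size=1
read(): buf=[_ _ _ _ _ _], head=1, tail=1, size=0
write(62): buf=[_ 62 _ _ _ _], head=1, tail=2, size=1
read(): buf=[_ _ _ _ _ _], head=2, tail=2, size=0
write(74): buf=[_ _ 74 _ _ _], head=2, tail=3, size=1
write(49): buf=[_ _ 74 49 _ _], head=2, tail=4, size=2
write(38): buf=[_ _ 74 49 38 _], head=2, tail=5, size=3
read(): buf=[_ _ _ 49 38 _], head=3, tail=5, size=2

Answer: _ _ _ 49 38 _
3
5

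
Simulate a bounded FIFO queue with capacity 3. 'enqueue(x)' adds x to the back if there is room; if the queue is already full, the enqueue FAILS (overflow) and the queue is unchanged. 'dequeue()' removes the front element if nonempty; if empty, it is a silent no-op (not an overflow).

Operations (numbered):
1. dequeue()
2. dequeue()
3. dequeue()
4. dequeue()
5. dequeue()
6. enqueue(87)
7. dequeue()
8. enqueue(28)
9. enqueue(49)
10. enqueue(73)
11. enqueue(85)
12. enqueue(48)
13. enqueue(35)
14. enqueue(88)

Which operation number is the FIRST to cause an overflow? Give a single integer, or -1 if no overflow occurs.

1. dequeue(): empty, no-op, size=0
2. dequeue(): empty, no-op, size=0
3. dequeue(): empty, no-op, size=0
4. dequeue(): empty, no-op, size=0
5. dequeue(): empty, no-op, size=0
6. enqueue(87): size=1
7. dequeue(): size=0
8. enqueue(28): size=1
9. enqueue(49): size=2
10. enqueue(73): size=3
11. enqueue(85): size=3=cap → OVERFLOW (fail)
12. enqueue(48): size=3=cap → OVERFLOW (fail)
13. enqueue(35): size=3=cap → OVERFLOW (fail)
14. enqueue(88): size=3=cap → OVERFLOW (fail)

Answer: 11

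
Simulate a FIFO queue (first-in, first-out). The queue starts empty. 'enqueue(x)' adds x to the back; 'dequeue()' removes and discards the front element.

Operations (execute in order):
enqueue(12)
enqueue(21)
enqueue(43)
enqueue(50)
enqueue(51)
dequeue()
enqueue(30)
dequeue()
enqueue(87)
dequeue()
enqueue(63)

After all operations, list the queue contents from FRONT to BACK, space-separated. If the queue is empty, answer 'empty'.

enqueue(12): [12]
enqueue(21): [12, 21]
enqueue(43): [12, 21, 43]
enqueue(50): [12, 21, 43, 50]
enqueue(51): [12, 21, 43, 50, 51]
dequeue(): [21, 43, 50, 51]
enqueue(30): [21, 43, 50, 51, 30]
dequeue(): [43, 50, 51, 30]
enqueue(87): [43, 50, 51, 30, 87]
dequeue(): [50, 51, 30, 87]
enqueue(63): [50, 51, 30, 87, 63]

Answer: 50 51 30 87 63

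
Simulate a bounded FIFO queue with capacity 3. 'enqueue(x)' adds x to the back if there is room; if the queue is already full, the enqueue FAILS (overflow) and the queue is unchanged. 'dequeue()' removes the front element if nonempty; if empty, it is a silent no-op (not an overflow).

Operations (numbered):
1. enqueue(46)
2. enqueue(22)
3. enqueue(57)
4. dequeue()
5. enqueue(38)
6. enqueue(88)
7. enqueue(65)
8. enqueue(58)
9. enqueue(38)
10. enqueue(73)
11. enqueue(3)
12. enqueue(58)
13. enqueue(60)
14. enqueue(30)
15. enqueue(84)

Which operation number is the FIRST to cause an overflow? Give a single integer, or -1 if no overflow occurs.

Answer: 6

Derivation:
1. enqueue(46): size=1
2. enqueue(22): size=2
3. enqueue(57): size=3
4. dequeue(): size=2
5. enqueue(38): size=3
6. enqueue(88): size=3=cap → OVERFLOW (fail)
7. enqueue(65): size=3=cap → OVERFLOW (fail)
8. enqueue(58): size=3=cap → OVERFLOW (fail)
9. enqueue(38): size=3=cap → OVERFLOW (fail)
10. enqueue(73): size=3=cap → OVERFLOW (fail)
11. enqueue(3): size=3=cap → OVERFLOW (fail)
12. enqueue(58): size=3=cap → OVERFLOW (fail)
13. enqueue(60): size=3=cap → OVERFLOW (fail)
14. enqueue(30): size=3=cap → OVERFLOW (fail)
15. enqueue(84): size=3=cap → OVERFLOW (fail)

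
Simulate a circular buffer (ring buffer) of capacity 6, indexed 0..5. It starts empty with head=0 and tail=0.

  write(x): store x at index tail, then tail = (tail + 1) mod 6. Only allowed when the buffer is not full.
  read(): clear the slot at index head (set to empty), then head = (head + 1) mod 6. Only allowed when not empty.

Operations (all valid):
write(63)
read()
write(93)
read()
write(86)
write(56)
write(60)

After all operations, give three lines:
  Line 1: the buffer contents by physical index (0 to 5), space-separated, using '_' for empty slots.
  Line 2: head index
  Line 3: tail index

Answer: _ _ 86 56 60 _
2
5

Derivation:
write(63): buf=[63 _ _ _ _ _], head=0, tail=1, size=1
read(): buf=[_ _ _ _ _ _], head=1, tail=1, size=0
write(93): buf=[_ 93 _ _ _ _], head=1, tail=2, size=1
read(): buf=[_ _ _ _ _ _], head=2, tail=2, size=0
write(86): buf=[_ _ 86 _ _ _], head=2, tail=3, size=1
write(56): buf=[_ _ 86 56 _ _], head=2, tail=4, size=2
write(60): buf=[_ _ 86 56 60 _], head=2, tail=5, size=3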